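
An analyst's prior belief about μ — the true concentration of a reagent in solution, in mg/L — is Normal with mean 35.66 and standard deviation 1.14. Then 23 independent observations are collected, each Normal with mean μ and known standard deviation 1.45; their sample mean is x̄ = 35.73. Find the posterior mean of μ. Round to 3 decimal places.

Posterior mean ≈ 35.725

Prior precision 1/τ₀² = 1/1.14² = 0.769468; data precision n/σ² = 23/1.45² = 10.9394.
Posterior precision = 0.769468 + 10.9394 = 11.7088.
Posterior mean = (0.769468·35.66 + 10.9394·35.73) / 11.7088 = 35.725.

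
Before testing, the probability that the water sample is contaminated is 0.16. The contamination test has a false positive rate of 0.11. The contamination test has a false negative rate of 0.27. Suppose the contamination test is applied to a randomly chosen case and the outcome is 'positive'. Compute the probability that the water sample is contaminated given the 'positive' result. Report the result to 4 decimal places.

Let H be the event that the water sample is contaminated. P(H) = 0.16, so P(¬H) = 0.84. With E the 'positive' result, P(E|H) = 0.73 and P(E|¬H) = 0.11.
P(E) = 0.73·0.16 + 0.11·0.84 = 0.11680 + 0.092400 = 0.20920.
By Bayes' theorem, P(H|E) = 0.11680 / 0.20920 = 0.5583.

P(H | E) ≈ 0.5583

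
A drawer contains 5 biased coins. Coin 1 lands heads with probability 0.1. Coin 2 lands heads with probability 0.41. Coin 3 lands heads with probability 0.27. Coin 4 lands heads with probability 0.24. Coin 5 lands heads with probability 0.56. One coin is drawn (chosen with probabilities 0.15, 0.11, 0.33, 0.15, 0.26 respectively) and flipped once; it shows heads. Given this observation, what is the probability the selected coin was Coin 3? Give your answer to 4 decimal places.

P(heads|C1) = 0.1; P(heads|C2) = 0.41; P(heads|C3) = 0.27; P(heads|C4) = 0.24; P(heads|C5) = 0.56.
Prior × likelihood for each source: 0.15·0.1=0.01500, 0.11·0.41=0.04510, 0.33·0.27=0.08910, 0.15·0.24=0.03600, 0.26·0.56=0.1456. Summing gives P(heads) = 0.33080.
P(Coin 3 | heads) = 0.08910 / 0.33080 = 0.2693.

Posterior probability ≈ 0.2693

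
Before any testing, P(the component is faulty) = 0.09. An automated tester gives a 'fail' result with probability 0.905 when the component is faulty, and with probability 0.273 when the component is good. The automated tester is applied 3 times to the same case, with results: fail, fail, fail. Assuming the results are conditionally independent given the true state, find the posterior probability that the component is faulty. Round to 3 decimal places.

Posterior P(H) ≈ 0.783

With H the event that the component is faulty, the joint likelihood of the observed sequence is P(data|H) = 0.905·0.905·0.905 = 0.74122 and P(data|¬H) = 0.273·0.273·0.273 = 0.020346.
Bayes: P(H|data) = 0.09·0.74122 / (0.09·0.74122 + 0.91·0.020346) = 0.066710/0.085225 = 0.7827.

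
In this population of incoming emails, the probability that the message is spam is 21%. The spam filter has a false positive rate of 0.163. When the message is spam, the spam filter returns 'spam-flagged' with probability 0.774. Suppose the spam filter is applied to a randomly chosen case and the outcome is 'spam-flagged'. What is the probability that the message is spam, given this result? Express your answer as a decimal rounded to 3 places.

Write H for 'the message is spam'. Prior odds H:¬H = 0.21/0.79 = 0.26582. For the 'spam-flagged' outcome, the likelihood ratio is 0.774/0.163 = 4.7485.
Posterior odds = 0.26582 × 4.7485 = 1.2623, so P(H|E) = 1.2623/(1+1.2623) = 0.558.

P(H | E) ≈ 0.558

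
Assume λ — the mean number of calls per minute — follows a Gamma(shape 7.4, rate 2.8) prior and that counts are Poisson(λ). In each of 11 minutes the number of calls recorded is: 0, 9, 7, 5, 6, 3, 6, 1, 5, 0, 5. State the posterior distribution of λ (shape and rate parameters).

The Poisson likelihood adds the total count to the shape and the number of exposure periods to the rate. Here ∑xᵢ = 47 and n = 11, so shape 7.4→54.4 and rate 2.8→13.8.

Posterior: Gamma(shape=54.4, rate=13.8)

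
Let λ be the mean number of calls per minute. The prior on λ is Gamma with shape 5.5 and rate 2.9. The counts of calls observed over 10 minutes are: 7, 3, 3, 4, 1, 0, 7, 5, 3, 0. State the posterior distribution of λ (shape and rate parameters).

Total count ∑xᵢ = 33 over n = 10 minutes.
Gamma is conjugate to the Poisson likelihood: posterior is Gamma(shape = 5.5+33 = 38.5, rate = 2.9+10 = 12.9).

Posterior: Gamma(shape=38.5, rate=12.9)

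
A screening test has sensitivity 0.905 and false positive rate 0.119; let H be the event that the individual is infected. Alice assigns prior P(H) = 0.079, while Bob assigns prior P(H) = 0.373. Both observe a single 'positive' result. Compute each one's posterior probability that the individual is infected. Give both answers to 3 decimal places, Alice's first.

Alice: 0.395; Bob: 0.819

The likelihood ratio for a 'positive' result is 0.905/0.119 = 7.6050.
Alice: prior odds 0.079/0.921 = 0.085776; posterior odds 0.65233; posterior probability 0.395.
Bob: prior odds 0.373/0.627 = 0.59490; posterior odds 4.5242; posterior probability 0.819.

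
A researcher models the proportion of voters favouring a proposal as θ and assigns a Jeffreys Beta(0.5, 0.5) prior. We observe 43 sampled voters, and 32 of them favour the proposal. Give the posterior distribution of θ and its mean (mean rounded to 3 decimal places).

Observing 32 successes and 11 failures updates Beta(0.5, 0.5) by adding the success and failure counts to the two shape parameters: α = 0.5+32 = 32.5, β = 0.5+11 = 11.5.
E[θ | data] = 32.5/(32.5+11.5) = 0.739.

Posterior: Beta(32.5, 11.5); mean ≈ 0.739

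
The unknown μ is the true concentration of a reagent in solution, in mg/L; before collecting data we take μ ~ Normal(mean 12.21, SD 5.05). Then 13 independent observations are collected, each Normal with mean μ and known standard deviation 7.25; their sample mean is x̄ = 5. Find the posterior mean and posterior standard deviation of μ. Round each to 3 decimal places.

Posterior mean ≈ 5.987; posterior SD ≈ 1.868

Prior precision 1/τ₀² = 1/5.05² = 0.0392118; data precision n/σ² = 13/7.25² = 0.247325.
Posterior precision = 0.0392118 + 0.247325 = 0.286536, giving posterior SD = 1/√0.286536 = 1.868.
Posterior mean = (0.0392118·12.21 + 0.247325·5) / 0.286536 = 5.987.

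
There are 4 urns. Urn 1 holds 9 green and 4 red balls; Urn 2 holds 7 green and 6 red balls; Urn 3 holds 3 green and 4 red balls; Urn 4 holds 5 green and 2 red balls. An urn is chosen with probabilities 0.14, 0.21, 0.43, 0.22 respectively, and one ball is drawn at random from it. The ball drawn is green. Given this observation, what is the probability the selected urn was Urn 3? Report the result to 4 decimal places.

Posterior probability ≈ 0.3342

Tabulate prior·likelihood by source: [1] prior 0.14, lik 0.6923, product 0.09692; [2] prior 0.21, lik 0.5385, product 0.1131; [3] prior 0.43, lik 0.4286, product 0.1843; [4] prior 0.22, lik 0.7143, product 0.1571.
Normalizing constant = 0.55143; the posterior for Urn 3 is its product over the sum, 0.1843/0.55143 = 0.3342.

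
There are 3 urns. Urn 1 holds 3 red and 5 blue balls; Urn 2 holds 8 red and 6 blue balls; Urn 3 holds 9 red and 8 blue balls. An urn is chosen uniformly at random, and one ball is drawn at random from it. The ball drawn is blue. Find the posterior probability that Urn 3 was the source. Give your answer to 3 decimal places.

Posterior probability ≈ 0.309

Tabulate prior·likelihood by source: [1] prior 0.333333, lik 0.625, product 0.2083; [2] prior 0.333333, lik 0.4286, product 0.1429; [3] prior 0.333333, lik 0.4706, product 0.1569.
Normalizing constant = 0.50805; the posterior for Urn 3 is its product over the sum, 0.1569/0.50805 = 0.309.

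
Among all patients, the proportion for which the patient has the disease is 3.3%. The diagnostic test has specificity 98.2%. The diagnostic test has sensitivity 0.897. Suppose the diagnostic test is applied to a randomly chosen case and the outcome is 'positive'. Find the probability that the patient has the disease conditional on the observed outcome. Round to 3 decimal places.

Let H be the event that the patient has the disease. P(H) = 0.033, so P(¬H) = 0.967. With E the 'positive' result, P(E|H) = 0.897 and P(E|¬H) = 0.018.
P(E) = 0.897·0.033 + 0.018·0.967 = 0.029601 + 0.017406 = 0.047007.
By Bayes' theorem, P(H|E) = 0.029601 / 0.047007 = 0.630.

P(H | E) ≈ 0.630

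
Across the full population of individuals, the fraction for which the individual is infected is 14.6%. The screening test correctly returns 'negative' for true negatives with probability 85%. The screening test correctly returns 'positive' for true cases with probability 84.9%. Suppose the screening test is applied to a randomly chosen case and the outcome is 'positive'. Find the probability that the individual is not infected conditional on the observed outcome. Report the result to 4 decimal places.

P(¬H | E) ≈ 0.5082

Let H be the event that the individual is infected. P(H) = 0.146, so P(¬H) = 0.854. With E the 'positive' result, P(E|H) = 0.849 and P(E|¬H) = 0.15.
P(E) = 0.849·0.146 + 0.15·0.854 = 0.12395 + 0.12810 = 0.25205.
By Bayes' theorem, P(H|E) = 0.12395 / 0.25205 = 0.4918. Hence P(¬H|E) = 1 − 0.4918 = 0.5082.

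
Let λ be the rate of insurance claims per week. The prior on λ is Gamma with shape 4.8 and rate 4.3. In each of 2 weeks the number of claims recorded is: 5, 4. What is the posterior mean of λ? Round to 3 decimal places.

Total count ∑xᵢ = 9 over n = 2 weeks.
Gamma is conjugate to the Poisson likelihood: posterior is Gamma(shape = 4.8+9 = 13.8, rate = 4.3+2 = 6.3).
E[λ | data] = 13.8/6.3 = 2.190.

Posterior mean ≈ 2.190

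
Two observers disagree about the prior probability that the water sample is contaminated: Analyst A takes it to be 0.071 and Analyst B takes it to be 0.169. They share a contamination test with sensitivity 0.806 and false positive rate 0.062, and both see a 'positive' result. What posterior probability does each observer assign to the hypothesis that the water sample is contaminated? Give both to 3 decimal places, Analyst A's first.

The likelihood ratio for a 'positive' result is 0.806/0.062 = 13.000.
Analyst A: prior odds 0.071/0.929 = 0.076426; posterior odds 0.99354; posterior probability 0.498.
Analyst B: prior odds 0.169/0.831 = 0.20337; posterior odds 2.6438; posterior probability 0.726.

Analyst A: 0.498; Analyst B: 0.726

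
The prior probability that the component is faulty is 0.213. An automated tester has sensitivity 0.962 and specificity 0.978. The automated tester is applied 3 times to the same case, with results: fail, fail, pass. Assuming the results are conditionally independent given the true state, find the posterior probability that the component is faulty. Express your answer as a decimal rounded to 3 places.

With H the event that the component is faulty, the joint likelihood of the observed sequence is P(data|H) = 0.962·0.962·0.038 = 0.035167 and P(data|¬H) = 0.022·0.022·0.978 = 0.00047335.
Bayes: P(H|data) = 0.213·0.035167 / (0.213·0.035167 + 0.787·0.00047335) = 0.0074905/0.0078631 = 0.9526.

Posterior P(H) ≈ 0.953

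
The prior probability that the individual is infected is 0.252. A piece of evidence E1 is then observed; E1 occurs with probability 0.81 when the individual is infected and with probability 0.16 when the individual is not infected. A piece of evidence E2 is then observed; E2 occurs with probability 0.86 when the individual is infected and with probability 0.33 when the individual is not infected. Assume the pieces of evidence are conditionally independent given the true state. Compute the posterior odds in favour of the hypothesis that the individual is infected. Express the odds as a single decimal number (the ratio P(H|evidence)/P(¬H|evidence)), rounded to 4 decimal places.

Prior odds = 0.252/(1−0.252) = 0.33690.
Likelihood ratio for E1 = 0.81/0.16 = 5.0625.
Likelihood ratio for E2 = 0.86/0.33 = 2.6061.
Posterior odds = prior odds × LR₁ × LR₂ = 4.4448.

Posterior odds ≈ 4.4448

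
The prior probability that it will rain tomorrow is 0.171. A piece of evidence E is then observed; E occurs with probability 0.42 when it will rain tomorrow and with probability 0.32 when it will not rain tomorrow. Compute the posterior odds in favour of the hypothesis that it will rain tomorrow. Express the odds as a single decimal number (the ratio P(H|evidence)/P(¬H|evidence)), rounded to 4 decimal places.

Posterior odds ≈ 0.2707

Prior odds = 0.171/(1−0.171) = 0.20627. In log-odds, ln(0.20627) = -1.5786.
Add log likelihood ratio: ln(1.3125) = 0.27193.
Posterior log-odds = -1.3066, so posterior odds = exp(-1.3066) = 0.27073.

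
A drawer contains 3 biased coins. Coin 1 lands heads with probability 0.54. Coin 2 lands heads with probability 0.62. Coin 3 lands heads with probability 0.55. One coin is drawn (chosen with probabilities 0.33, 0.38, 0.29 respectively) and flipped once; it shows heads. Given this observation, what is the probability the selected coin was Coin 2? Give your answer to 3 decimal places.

P(heads|C1) = 0.54; P(heads|C2) = 0.62; P(heads|C3) = 0.55.
Prior × likelihood for each source: 0.33·0.54=0.1782, 0.38·0.62=0.2356, 0.29·0.55=0.1595. Summing gives P(heads) = 0.57330.
P(Coin 2 | heads) = 0.2356 / 0.57330 = 0.411.

Posterior probability ≈ 0.411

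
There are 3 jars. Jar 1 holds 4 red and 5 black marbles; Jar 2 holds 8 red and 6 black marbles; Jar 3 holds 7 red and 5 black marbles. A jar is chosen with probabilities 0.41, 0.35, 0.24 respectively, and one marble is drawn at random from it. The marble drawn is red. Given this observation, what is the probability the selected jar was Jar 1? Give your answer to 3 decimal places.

Posterior probability ≈ 0.349

P(red|Jar 1) = 0.4444; P(red|Jar 2) = 0.5714; P(red|Jar 3) = 0.5833.
Prior × likelihood for each source: 0.41·0.4444=0.1822, 0.35·0.5714=0.2000, 0.24·0.5833=0.1400. Summing gives P(red) = 0.52222.
P(Jar 1 | red) = 0.1822 / 0.52222 = 0.349.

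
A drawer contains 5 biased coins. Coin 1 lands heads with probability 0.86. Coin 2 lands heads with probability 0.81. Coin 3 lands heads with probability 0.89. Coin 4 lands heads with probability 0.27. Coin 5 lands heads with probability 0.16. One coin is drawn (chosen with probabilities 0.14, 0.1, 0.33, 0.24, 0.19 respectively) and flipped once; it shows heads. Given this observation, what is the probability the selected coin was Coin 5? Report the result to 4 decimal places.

Tabulate prior·likelihood by source: [1] prior 0.14, lik 0.86, product 0.1204; [2] prior 0.1, lik 0.81, product 0.08100; [3] prior 0.33, lik 0.89, product 0.2937; [4] prior 0.24, lik 0.27, product 0.06480; [5] prior 0.19, lik 0.16, product 0.03040.
Normalizing constant = 0.59030; the posterior for Coin 5 is its product over the sum, 0.03040/0.59030 = 0.0515.

Posterior probability ≈ 0.0515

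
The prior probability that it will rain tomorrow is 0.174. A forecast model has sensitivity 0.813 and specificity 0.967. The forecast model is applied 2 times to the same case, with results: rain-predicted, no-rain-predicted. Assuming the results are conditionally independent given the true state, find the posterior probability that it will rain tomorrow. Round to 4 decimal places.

Posterior P(H) ≈ 0.5009

Let H be the event that it will rain tomorrow; start with P(H) = 0.174. P('rain-predicted'|H) = 0.813, P('rain-predicted'|¬H) = 0.033.
Update on result 1 ('rain-predicted'): P(H) ← 0.813·0.1740 / (0.813·0.1740 + 0.033·0.8260) = 0.14146/0.16872 = 0.8384.
Update on result 2 ('no-rain-predicted'): P(H) ← 0.187·0.8384 / (0.187·0.8384 + 0.967·0.1616) = 0.15679/0.31301 = 0.5009.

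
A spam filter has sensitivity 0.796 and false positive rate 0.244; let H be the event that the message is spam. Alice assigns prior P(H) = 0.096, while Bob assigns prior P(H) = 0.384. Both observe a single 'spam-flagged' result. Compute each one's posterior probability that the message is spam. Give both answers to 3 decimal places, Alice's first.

Alice: 0.257; Bob: 0.670

The likelihood ratio for a 'spam-flagged' result is 0.796/0.244 = 3.2623.
Alice: prior odds 0.096/0.904 = 0.10619; posterior odds 0.34644; posterior probability 0.257.
Bob: prior odds 0.384/0.616 = 0.62338; posterior odds 2.0336; posterior probability 0.670.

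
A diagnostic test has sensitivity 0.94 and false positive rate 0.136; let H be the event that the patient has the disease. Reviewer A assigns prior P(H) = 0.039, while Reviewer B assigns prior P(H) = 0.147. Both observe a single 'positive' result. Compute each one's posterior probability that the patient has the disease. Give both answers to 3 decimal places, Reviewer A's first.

The likelihood ratio for a 'positive' result is 0.94/0.136 = 6.9118.
Reviewer A: prior odds 0.039/0.961 = 0.040583; posterior odds 0.28050; posterior probability 0.219.
Reviewer B: prior odds 0.147/0.853 = 0.17233; posterior odds 1.1911; posterior probability 0.544.

Reviewer A: 0.219; Reviewer B: 0.544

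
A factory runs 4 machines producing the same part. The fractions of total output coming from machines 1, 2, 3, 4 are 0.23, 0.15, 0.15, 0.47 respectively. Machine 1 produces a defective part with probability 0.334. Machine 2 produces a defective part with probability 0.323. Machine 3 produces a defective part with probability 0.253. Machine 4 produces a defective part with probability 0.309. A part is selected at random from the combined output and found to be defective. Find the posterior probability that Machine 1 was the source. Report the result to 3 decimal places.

Tabulate prior·likelihood by source: [1] prior 0.23, lik 0.334, product 0.07682; [2] prior 0.15, lik 0.323, product 0.04845; [3] prior 0.15, lik 0.253, product 0.03795; [4] prior 0.47, lik 0.309, product 0.1452.
Normalizing constant = 0.30845; the posterior for Machine 1 is its product over the sum, 0.07682/0.30845 = 0.249.

Posterior probability ≈ 0.249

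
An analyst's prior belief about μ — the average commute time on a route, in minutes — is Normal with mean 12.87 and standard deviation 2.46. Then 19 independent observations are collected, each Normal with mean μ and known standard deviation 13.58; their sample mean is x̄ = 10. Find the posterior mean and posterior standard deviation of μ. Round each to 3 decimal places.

Prior precision 1/τ₀² = 1/2.46² = 0.165246; data precision n/σ² = 19/13.58² = 0.103028.
Posterior precision = 0.165246 + 0.103028 = 0.268273, giving posterior SD = 1/√0.268273 = 1.931.
Posterior mean = (0.165246·12.87 + 0.103028·10) / 0.268273 = 11.768.

Posterior mean ≈ 11.768; posterior SD ≈ 1.931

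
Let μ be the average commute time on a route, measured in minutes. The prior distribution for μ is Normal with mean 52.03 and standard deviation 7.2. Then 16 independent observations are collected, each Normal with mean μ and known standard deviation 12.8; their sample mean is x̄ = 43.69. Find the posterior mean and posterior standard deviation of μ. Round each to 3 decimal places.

Posterior mean ≈ 45.066; posterior SD ≈ 2.924

With known σ, the Normal prior is conjugate. Weight on the data is w = (n/σ²)/(n/σ² + 1/τ₀²) = 0.0976562/(0.0976562+0.0192901) = 0.83505.
Posterior mean = w·x̄ + (1−w)·μ₀ = 0.83505·43.69 + 0.16495·52.03 = 45.066. Posterior variance = 1/(0.0976562+0.0192901) = 8.55093, so SD = 2.924.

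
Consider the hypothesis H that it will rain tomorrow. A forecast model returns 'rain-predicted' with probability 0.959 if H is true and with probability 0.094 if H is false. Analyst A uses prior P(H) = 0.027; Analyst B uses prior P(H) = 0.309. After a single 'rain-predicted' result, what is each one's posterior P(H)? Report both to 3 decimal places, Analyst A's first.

Analyst A: 0.221; Analyst B: 0.820

P('+'|H) = 0.959, P('+'|¬H) = 0.094.
Analyst A: numerator 0.959·0.027 = 0.025893; evidence = 0.025893+0.094·0.973 = 0.11736; posterior = 0.221.
Analyst B: numerator 0.959·0.309 = 0.29633; evidence = 0.29633+0.094·0.691 = 0.36129; posterior = 0.820.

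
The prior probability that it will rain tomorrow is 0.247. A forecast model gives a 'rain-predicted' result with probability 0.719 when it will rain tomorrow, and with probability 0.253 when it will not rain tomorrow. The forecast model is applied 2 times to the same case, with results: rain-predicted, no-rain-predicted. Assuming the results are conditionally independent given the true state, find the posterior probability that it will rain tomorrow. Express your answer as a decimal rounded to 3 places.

Let H be the event that it will rain tomorrow; start with P(H) = 0.247. P('rain-predicted'|H) = 0.719, P('rain-predicted'|¬H) = 0.253.
Update on result 1 ('rain-predicted'): P(H) ← 0.719·0.2470 / (0.719·0.2470 + 0.253·0.7530) = 0.17759/0.36810 = 0.4825.
Update on result 2 ('no-rain-predicted'): P(H) ← 0.281·0.4825 / (0.281·0.4825 + 0.747·0.5175) = 0.13557/0.52218 = 0.2596.

Posterior P(H) ≈ 0.260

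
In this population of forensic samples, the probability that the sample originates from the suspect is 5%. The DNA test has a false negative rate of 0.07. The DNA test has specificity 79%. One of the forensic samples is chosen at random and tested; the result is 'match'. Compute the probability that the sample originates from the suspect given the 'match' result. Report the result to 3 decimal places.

P(H | E) ≈ 0.189

Let H be the event that the sample originates from the suspect. P(H) = 0.05, so P(¬H) = 0.95. With E the 'match' result, P(E|H) = 0.93 and P(E|¬H) = 0.21.
P(E) = 0.93·0.05 + 0.21·0.95 = 0.046500 + 0.19950 = 0.24600.
By Bayes' theorem, P(H|E) = 0.046500 / 0.24600 = 0.189.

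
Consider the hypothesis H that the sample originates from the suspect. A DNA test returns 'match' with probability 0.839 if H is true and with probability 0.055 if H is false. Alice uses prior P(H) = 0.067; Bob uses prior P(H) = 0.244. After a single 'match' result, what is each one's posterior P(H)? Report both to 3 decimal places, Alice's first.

P('+'|H) = 0.839, P('+'|¬H) = 0.055.
Alice: numerator 0.839·0.067 = 0.056213; evidence = 0.056213+0.055·0.933 = 0.10753; posterior = 0.523.
Bob: numerator 0.839·0.244 = 0.20472; evidence = 0.20472+0.055·0.756 = 0.24630; posterior = 0.831.

Alice: 0.523; Bob: 0.831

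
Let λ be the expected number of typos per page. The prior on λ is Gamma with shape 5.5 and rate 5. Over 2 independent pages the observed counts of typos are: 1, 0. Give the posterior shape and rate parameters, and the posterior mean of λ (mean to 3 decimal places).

Posterior: Gamma(shape=6.5, rate=7); mean ≈ 0.929

The Poisson likelihood adds the total count to the shape and the number of exposure periods to the rate. Here ∑xᵢ = 1 and n = 2, so shape 5.5→6.5 and rate 5→7.
E[λ | data] = 6.5/7 = 0.929.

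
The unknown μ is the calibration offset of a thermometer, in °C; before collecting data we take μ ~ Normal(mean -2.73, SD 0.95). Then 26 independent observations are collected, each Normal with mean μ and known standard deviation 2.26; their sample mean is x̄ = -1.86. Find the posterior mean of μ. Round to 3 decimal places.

Posterior mean ≈ -2.016

Prior precision 1/τ₀² = 1/0.95² = 1.10803; data precision n/σ² = 26/2.26² = 5.09045.
Posterior precision = 1.10803 + 5.09045 = 6.19849.
Posterior mean = (1.10803·-2.73 + 5.09045·-1.86) / 6.19849 = -2.016.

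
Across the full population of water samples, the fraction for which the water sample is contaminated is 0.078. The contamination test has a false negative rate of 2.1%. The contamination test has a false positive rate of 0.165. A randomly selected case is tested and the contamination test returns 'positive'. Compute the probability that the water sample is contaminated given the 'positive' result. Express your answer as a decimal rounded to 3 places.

Let H be the event that the water sample is contaminated. P(H) = 0.078, so P(¬H) = 0.922. With E the 'positive' result, P(E|H) = 0.979 and P(E|¬H) = 0.165.
P(E) = 0.979·0.078 + 0.165·0.922 = 0.076362 + 0.15213 = 0.22849.
By Bayes' theorem, P(H|E) = 0.076362 / 0.22849 = 0.334.

P(H | E) ≈ 0.334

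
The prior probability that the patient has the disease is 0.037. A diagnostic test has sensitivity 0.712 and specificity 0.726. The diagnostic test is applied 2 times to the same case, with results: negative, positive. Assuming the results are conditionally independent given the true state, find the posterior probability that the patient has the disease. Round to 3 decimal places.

Let H be the event that the patient has the disease; start with P(H) = 0.037. P('positive'|H) = 0.712, P('positive'|¬H) = 0.274.
Update on result 1 ('negative'): P(H) ← 0.288·0.0370 / (0.288·0.0370 + 0.726·0.9630) = 0.010656/0.70979 = 0.0150.
Update on result 2 ('positive'): P(H) ← 0.712·0.0150 / (0.712·0.0150 + 0.274·0.9850) = 0.010689/0.28058 = 0.0381.

Posterior P(H) ≈ 0.038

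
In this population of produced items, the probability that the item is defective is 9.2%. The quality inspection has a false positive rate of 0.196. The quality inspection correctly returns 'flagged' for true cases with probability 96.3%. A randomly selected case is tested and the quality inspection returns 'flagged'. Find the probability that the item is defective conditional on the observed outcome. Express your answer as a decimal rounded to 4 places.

P(H | E) ≈ 0.3324

Write H for 'the item is defective'. Prior odds H:¬H = 0.092/0.908 = 0.10132. For the 'flagged' outcome, the likelihood ratio is 0.963/0.196 = 4.9133.
Posterior odds = 0.10132 × 4.9133 = 0.49782, so P(H|E) = 0.49782/(1+0.49782) = 0.3324.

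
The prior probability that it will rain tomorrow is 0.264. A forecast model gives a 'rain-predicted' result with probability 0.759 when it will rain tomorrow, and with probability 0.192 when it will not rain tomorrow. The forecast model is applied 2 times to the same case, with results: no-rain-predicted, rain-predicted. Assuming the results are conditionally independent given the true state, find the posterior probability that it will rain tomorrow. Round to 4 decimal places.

Let H be the event that it will rain tomorrow; start with P(H) = 0.264. P('rain-predicted'|H) = 0.759, P('rain-predicted'|¬H) = 0.192.
Update on result 1 ('no-rain-predicted'): P(H) ← 0.241·0.2640 / (0.241·0.2640 + 0.808·0.7360) = 0.063624/0.65831 = 0.0966.
Update on result 2 ('rain-predicted'): P(H) ← 0.759·0.0966 / (0.759·0.0966 + 0.192·0.9034) = 0.073355/0.24680 = 0.2972.

Posterior P(H) ≈ 0.2972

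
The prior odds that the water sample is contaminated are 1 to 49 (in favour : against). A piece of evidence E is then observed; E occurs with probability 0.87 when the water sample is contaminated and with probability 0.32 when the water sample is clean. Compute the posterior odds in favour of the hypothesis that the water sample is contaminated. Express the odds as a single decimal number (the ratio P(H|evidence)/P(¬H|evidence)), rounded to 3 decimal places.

Posterior odds ≈ 0.055

Prior odds = 1/49 = 0.020408.
Likelihood ratio for E = 0.87/0.32 = 2.7188.
Posterior odds = prior odds × LR = 0.055485.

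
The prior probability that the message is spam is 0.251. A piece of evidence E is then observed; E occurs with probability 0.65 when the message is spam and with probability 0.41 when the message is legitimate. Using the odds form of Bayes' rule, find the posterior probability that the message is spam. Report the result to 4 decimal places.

Prior odds = 0.251/(1−0.251) = 0.33511.
Likelihood ratio for E = 0.65/0.41 = 1.5854.
Posterior odds = prior odds × LR = 0.53128.
Posterior probability = odds/(1+odds) = 0.53128/1.5313 = 0.3470.

Posterior probability ≈ 0.3470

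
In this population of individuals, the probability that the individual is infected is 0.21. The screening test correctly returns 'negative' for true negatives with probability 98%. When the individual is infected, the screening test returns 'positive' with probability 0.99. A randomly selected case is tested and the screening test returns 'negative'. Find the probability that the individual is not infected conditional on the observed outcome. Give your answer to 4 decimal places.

P(¬H | E) ≈ 0.9973

Write H for 'the individual is infected'. Prior odds H:¬H = 0.21/0.79 = 0.26582. For the 'negative' outcome, the likelihood ratio is 0.01/0.98 = 0.010204.
Posterior odds = 0.26582 × 0.010204 = 0.0027125, so P(H|E) = 0.0027125/(1+0.0027125) = 0.0027. Then P(¬H|E) = 1 − 0.0027 = 0.9973.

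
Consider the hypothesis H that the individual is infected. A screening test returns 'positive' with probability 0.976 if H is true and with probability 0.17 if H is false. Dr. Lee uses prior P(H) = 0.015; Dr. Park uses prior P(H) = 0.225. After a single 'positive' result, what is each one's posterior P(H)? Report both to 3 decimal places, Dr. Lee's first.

P('+'|H) = 0.976, P('+'|¬H) = 0.17.
Dr. Lee: numerator 0.976·0.015 = 0.014640; evidence = 0.014640+0.17·0.985 = 0.18209; posterior = 0.080.
Dr. Park: numerator 0.976·0.225 = 0.21960; evidence = 0.21960+0.17·0.775 = 0.35135; posterior = 0.625.

Dr. Lee: 0.080; Dr. Park: 0.625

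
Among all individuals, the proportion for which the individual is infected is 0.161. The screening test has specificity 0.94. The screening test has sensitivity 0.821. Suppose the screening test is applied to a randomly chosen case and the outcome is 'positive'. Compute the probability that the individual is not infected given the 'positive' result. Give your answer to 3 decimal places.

Write H for 'the individual is infected'. Prior odds H:¬H = 0.161/0.839 = 0.19190. For the 'positive' outcome, the likelihood ratio is 0.821/0.06 = 13.683.
Posterior odds = 0.19190 × 13.683 = 2.6258, so P(H|E) = 2.6258/(1+2.6258) = 0.724. Then P(¬H|E) = 1 − 0.724 = 0.276.

P(¬H | E) ≈ 0.276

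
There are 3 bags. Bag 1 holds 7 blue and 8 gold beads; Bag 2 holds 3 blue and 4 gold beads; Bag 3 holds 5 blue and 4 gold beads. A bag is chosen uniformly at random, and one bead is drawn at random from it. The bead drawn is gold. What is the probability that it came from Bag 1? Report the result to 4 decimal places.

Posterior probability ≈ 0.3443

Tabulate prior·likelihood by source: [1] prior 0.333333, lik 0.5333, product 0.1778; [2] prior 0.333333, lik 0.5714, product 0.1905; [3] prior 0.333333, lik 0.4444, product 0.1481.
Normalizing constant = 0.51640; the posterior for Bag 1 is its product over the sum, 0.1778/0.51640 = 0.3443.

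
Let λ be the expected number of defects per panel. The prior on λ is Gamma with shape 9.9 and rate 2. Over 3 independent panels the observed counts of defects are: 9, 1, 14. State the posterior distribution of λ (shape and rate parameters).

Posterior: Gamma(shape=33.9, rate=5)

The Poisson likelihood adds the total count to the shape and the number of exposure periods to the rate. Here ∑xᵢ = 24 and n = 3, so shape 9.9→33.9 and rate 2→5.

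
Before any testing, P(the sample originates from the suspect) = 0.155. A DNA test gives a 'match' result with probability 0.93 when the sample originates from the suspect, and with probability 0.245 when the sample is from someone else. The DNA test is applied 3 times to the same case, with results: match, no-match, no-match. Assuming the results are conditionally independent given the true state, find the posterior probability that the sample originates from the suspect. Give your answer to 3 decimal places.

Posterior P(H) ≈ 0.006

With H the event that the sample originates from the suspect, the joint likelihood of the observed sequence is P(data|H) = 0.93·0.07·0.07 = 0.0045570 and P(data|¬H) = 0.245·0.755·0.755 = 0.13966.
Bayes: P(H|data) = 0.155·0.0045570 / (0.155·0.0045570 + 0.845·0.13966) = 0.00070634/0.11872 = 0.0059.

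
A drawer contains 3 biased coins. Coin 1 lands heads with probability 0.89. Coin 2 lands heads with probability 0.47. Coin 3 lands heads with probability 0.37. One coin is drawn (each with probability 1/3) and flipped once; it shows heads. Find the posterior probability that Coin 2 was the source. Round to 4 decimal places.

Tabulate prior·likelihood by source: [1] prior 0.333333, lik 0.89, product 0.2967; [2] prior 0.333333, lik 0.47, product 0.1567; [3] prior 0.333333, lik 0.37, product 0.1233.
Normalizing constant = 0.57667; the posterior for Coin 2 is its product over the sum, 0.1567/0.57667 = 0.2717.

Posterior probability ≈ 0.2717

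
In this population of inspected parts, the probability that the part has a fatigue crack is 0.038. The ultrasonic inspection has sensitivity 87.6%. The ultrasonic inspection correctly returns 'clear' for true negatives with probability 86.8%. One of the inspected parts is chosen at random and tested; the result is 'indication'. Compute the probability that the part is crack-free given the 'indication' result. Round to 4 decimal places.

P(¬H | E) ≈ 0.7923

Let H be the event that the part has a fatigue crack. P(H) = 0.038, so P(¬H) = 0.962. With E the 'indication' result, P(E|H) = 0.876 and P(E|¬H) = 0.132.
P(E) = 0.876·0.038 + 0.132·0.962 = 0.033288 + 0.12698 = 0.16027.
By Bayes' theorem, P(H|E) = 0.033288 / 0.16027 = 0.2077. Hence P(¬H|E) = 1 − 0.2077 = 0.7923.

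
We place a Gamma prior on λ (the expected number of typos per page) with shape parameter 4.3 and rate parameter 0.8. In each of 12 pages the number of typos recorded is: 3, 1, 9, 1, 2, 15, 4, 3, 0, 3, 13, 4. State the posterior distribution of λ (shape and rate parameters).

Total count ∑xᵢ = 58 over n = 12 pages.
Gamma is conjugate to the Poisson likelihood: posterior is Gamma(shape = 4.3+58 = 62.3, rate = 0.8+12 = 12.8).

Posterior: Gamma(shape=62.3, rate=12.8)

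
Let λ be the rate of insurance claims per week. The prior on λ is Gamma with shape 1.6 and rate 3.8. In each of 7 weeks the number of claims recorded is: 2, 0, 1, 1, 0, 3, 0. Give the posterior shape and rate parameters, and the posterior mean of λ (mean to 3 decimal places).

Posterior: Gamma(shape=8.6, rate=10.8); mean ≈ 0.796

Total count ∑xᵢ = 7 over n = 7 weeks.
Gamma is conjugate to the Poisson likelihood: posterior is Gamma(shape = 1.6+7 = 8.6, rate = 3.8+7 = 10.8).
E[λ | data] = 8.6/10.8 = 0.796.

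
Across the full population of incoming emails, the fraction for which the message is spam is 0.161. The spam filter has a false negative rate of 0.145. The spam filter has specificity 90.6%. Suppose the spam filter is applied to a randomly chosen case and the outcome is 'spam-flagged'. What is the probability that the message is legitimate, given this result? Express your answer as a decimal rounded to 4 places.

Write H for 'the message is spam'. Prior odds H:¬H = 0.161/0.839 = 0.19190. For the 'spam-flagged' outcome, the likelihood ratio is 0.855/0.094 = 9.0957.
Posterior odds = 0.19190 × 9.0957 = 1.7454, so P(H|E) = 1.7454/(1+1.7454) = 0.6358. Then P(¬H|E) = 1 − 0.6358 = 0.3642.

P(¬H | E) ≈ 0.3642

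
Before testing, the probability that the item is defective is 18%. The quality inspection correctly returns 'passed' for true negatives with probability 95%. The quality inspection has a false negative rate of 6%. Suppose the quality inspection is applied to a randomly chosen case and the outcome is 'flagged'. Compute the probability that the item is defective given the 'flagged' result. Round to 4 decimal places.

Let H be the event that the item is defective. P(H) = 0.18, so P(¬H) = 0.82. With E the 'flagged' result, P(E|H) = 0.94 and P(E|¬H) = 0.05.
P(E) = 0.94·0.18 + 0.05·0.82 = 0.16920 + 0.041000 = 0.21020.
By Bayes' theorem, P(H|E) = 0.16920 / 0.21020 = 0.8049.

P(H | E) ≈ 0.8049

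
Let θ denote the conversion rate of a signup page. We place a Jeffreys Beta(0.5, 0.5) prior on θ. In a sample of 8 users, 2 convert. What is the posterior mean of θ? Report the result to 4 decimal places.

Posterior mean ≈ 0.2778

The binomial likelihood is conjugate to the Beta prior: with 2 successes and 6 failures, the posterior is Beta(0.5+2, 0.5+6) = Beta(2.5, 6.5).
Posterior mean = α/(α+β) = 2.5/9 = 0.2778.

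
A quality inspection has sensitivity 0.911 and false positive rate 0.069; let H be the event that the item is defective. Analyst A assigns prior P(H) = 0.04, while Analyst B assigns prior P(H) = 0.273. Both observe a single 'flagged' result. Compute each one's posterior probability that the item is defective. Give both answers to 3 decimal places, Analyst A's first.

Analyst A: 0.355; Analyst B: 0.832

P('+'|H) = 0.911, P('+'|¬H) = 0.069.
Analyst A: numerator 0.911·0.04 = 0.036440; evidence = 0.036440+0.069·0.96 = 0.10268; posterior = 0.355.
Analyst B: numerator 0.911·0.273 = 0.24870; evidence = 0.24870+0.069·0.727 = 0.29887; posterior = 0.832.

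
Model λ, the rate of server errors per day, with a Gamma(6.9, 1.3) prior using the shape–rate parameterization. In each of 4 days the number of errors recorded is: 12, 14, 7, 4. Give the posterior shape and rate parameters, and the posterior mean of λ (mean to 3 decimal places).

Posterior: Gamma(shape=43.9, rate=5.3); mean ≈ 8.283

The Poisson likelihood adds the total count to the shape and the number of exposure periods to the rate. Here ∑xᵢ = 37 and n = 4, so shape 6.9→43.9 and rate 1.3→5.3.
E[λ | data] = 43.9/5.3 = 8.283.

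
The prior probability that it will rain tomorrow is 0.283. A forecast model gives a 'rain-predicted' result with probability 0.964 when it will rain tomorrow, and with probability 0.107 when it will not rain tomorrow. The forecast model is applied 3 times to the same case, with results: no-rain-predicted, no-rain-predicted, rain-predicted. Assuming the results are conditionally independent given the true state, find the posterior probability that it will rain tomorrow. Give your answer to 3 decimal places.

Posterior P(H) ≈ 0.006

With H the event that it will rain tomorrow, the joint likelihood of the observed sequence is P(data|H) = 0.036·0.036·0.964 = 0.0012493 and P(data|¬H) = 0.893·0.893·0.107 = 0.085327.
Bayes: P(H|data) = 0.283·0.0012493 / (0.283·0.0012493 + 0.717·0.085327) = 0.00035356/0.061533 = 0.0057.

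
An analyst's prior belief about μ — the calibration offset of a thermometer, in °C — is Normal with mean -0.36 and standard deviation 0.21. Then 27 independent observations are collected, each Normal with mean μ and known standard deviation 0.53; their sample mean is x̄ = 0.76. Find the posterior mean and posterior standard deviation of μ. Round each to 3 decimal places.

Prior precision 1/τ₀² = 1/0.21² = 22.6757; data precision n/σ² = 27/0.53² = 96.1196.
Posterior precision = 22.6757 + 96.1196 = 118.795, giving posterior SD = 1/√118.795 = 0.092.
Posterior mean = (22.6757·-0.36 + 96.1196·0.76) / 118.795 = 0.546.

Posterior mean ≈ 0.546; posterior SD ≈ 0.092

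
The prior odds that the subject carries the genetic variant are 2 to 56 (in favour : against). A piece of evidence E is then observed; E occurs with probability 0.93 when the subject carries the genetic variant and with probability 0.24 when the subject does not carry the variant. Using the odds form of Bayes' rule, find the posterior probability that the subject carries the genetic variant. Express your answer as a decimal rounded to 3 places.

Prior odds = 2/56 = 0.035714. In log-odds, ln(0.035714) = -3.3322.
Add log likelihood ratio: ln(3.8750) = 1.3545.
Posterior log-odds = -1.9777, so posterior odds = exp(-1.9777) = 0.13839. Converting, P(H|E) = 0.13839/1.1384 = 0.122.

Posterior probability ≈ 0.122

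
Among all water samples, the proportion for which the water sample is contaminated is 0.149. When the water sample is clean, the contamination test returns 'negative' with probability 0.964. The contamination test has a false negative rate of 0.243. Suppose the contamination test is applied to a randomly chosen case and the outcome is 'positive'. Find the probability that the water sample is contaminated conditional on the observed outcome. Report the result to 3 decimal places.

P(H | E) ≈ 0.786

Write H for 'the water sample is contaminated'. Prior odds H:¬H = 0.149/0.851 = 0.17509. For the 'positive' outcome, the likelihood ratio is 0.757/0.036 = 21.028.
Posterior odds = 0.17509 × 21.028 = 3.6817, so P(H|E) = 3.6817/(1+3.6817) = 0.786.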